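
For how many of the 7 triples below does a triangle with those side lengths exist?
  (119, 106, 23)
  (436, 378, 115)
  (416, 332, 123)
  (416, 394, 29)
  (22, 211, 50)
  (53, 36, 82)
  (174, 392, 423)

6

(23,106,119): 23+106 > 119 → valid
(115,378,436): 115+378 > 436 → valid
(123,332,416): 123+332 > 416 → valid
(29,394,416): 29+394 > 416 → valid
(22,50,211): 22+50 ≤ 211 → not valid
(36,53,82): 36+53 > 82 → valid
(174,392,423): 174+392 > 423 → valid
6 of the 7 triples form a triangle.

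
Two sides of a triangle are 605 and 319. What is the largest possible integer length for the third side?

The third side must be strictly less than 605 + 319 = 924.
The largest integer below 924 is 923.

923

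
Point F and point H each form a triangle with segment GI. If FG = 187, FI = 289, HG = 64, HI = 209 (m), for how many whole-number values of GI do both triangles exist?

From triangle FGI: 102 < GI < 476.
From triangle HGI: 145 < GI < 273.
Intersection: 145 < GI < 273, so integers 146 through 272: 127 values.

127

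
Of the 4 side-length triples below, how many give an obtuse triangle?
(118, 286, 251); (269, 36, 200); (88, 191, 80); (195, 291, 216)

1

(118,286,251): 118²+251² = 76925 < 81796 = 286² → obtuse
(269,36,200): 36+200 ≤ 269, not a triangle
(88,191,80): 80+88 ≤ 191, not a triangle
(195,291,216): 195²+216² = 84681 = 291² → right
1 of the 4 is obtuse.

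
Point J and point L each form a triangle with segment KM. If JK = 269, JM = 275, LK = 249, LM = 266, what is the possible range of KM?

From triangle JKM: |269 − 275| < KM < 269 + 275, i.e. 6 < KM < 544.
From triangle LKM: 17 < KM < 515.
Both must hold, so KM lies in the intersection.

17 < KM < 515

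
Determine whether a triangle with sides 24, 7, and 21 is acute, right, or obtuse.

obtuse

Compare the square of the longest side to the sum of squares of the other two: 7² + 21² = 490 < 576 = 24².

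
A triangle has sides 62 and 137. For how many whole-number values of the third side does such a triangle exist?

The third side lies in the open interval (75, 199).
Integers from 76 to 198 inclusive: 198 − 76 + 1 = 123.

123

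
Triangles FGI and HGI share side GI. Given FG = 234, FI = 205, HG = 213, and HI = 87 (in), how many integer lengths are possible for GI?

173

From triangle FGI: 29 < GI < 439.
From triangle HGI: 126 < GI < 300.
Intersection: 126 < GI < 300, so integers 127 through 299: 173 values.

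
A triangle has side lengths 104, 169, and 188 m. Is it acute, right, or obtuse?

acute

Compare the square of the longest side to the sum of squares of the other two: 104² + 169² = 39377 > 35344 = 188².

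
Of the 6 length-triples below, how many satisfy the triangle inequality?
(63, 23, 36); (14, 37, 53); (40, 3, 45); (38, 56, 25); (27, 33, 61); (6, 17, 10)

(23,36,63): 23+36 ≤ 63 → not valid
(14,37,53): 14+37 ≤ 53 → not valid
(3,40,45): 3+40 ≤ 45 → not valid
(25,38,56): 25+38 > 56 → valid
(27,33,61): 27+33 ≤ 61 → not valid
(6,10,17): 6+10 ≤ 17 → not valid
1 of the 6 triples forms a triangle.

1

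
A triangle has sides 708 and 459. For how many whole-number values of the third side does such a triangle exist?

The third side lies in the open interval (249, 1167).
Integers from 250 to 1166 inclusive: 1166 − 250 + 1 = 917.

917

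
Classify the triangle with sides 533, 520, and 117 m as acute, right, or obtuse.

Compare the square of the longest side to the sum of squares of the other two: 117² + 520² = 284089 = 533².

right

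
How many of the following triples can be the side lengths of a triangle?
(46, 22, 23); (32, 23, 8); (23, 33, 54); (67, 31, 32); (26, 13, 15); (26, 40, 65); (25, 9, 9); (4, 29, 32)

4

(22,23,46): 22+23 ≤ 46 → not valid
(8,23,32): 8+23 ≤ 32 → not valid
(23,33,54): 23+33 > 54 → valid
(31,32,67): 31+32 ≤ 67 → not valid
(13,15,26): 13+15 > 26 → valid
(26,40,65): 26+40 > 65 → valid
(9,9,25): 9+9 ≤ 25 → not valid
(4,29,32): 4+29 > 32 → valid
4 of the 8 triples form a triangle.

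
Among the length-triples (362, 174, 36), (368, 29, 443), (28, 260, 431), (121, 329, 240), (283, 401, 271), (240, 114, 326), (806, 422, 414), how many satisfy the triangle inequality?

4

(36,174,362): 36+174 ≤ 362 → not valid
(29,368,443): 29+368 ≤ 443 → not valid
(28,260,431): 28+260 ≤ 431 → not valid
(121,240,329): 121+240 > 329 → valid
(271,283,401): 271+283 > 401 → valid
(114,240,326): 114+240 > 326 → valid
(414,422,806): 414+422 > 806 → valid
4 of the 7 triples form a triangle.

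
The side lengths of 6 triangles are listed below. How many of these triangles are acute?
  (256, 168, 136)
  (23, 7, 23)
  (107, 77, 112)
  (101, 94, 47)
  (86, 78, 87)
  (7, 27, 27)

5

(256,168,136): 136²+168² = 46720 < 65536 = 256² → obtuse
(23,7,23): 7²+23² = 578 > 529 = 23² → acute
(107,77,112): 77²+107² = 17378 > 12544 = 112² → acute
(101,94,47): 47²+94² = 11045 > 10201 = 101² → acute
(86,78,87): 78²+86² = 13480 > 7569 = 87² → acute
(7,27,27): 7²+27² = 778 > 729 = 27² → acute
5 of the 6 are acute.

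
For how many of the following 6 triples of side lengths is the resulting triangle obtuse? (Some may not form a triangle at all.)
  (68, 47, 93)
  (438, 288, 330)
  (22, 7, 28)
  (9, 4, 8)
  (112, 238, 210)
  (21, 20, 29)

3

(68,47,93): 47²+68² = 6833 < 8649 = 93² → obtuse
(438,288,330): 288²+330² = 191844 = 438² → right
(22,7,28): 7²+22² = 533 < 784 = 28² → obtuse
(9,4,8): 4²+8² = 80 < 81 = 9² → obtuse
(112,238,210): 112²+210² = 56644 = 238² → right
(21,20,29): 20²+21² = 841 = 29² → right
3 of the 6 are obtuse.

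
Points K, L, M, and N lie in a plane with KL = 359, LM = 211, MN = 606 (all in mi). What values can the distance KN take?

The maximum is all hops collinear in one direction: 359 + 211 + 606 = 1176.
The longest hop is 606; the others sum to 570. Folding the others back against it leaves at least 606 − 570 = 36.

36 ≤ KN ≤ 1176 mi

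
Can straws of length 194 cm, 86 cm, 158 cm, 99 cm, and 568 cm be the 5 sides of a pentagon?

No

For a pentagon, each side must be shorter than the sum of the others.
Here the longest side is 568, but the remaining 4 sides sum to only 537.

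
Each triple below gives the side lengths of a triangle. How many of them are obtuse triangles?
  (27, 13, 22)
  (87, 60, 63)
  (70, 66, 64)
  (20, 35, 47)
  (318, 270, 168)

2

(27,13,22): 13²+22² = 653 < 729 = 27² → obtuse
(87,60,63): 60²+63² = 7569 = 87² → right
(70,66,64): 64²+66² = 8452 > 4900 = 70² → acute
(20,35,47): 20²+35² = 1625 < 2209 = 47² → obtuse
(318,270,168): 168²+270² = 101124 = 318² → right
2 of the 5 are obtuse.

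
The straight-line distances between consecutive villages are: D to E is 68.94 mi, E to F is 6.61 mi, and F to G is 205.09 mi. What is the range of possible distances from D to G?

The maximum is all hops collinear in one direction: 68.94 + 6.61 + 205.09 = 280.64.
The longest hop is 205.09; the others sum to 75.55. Folding the others back against it leaves at least 205.09 − 75.55 = 129.54.

129.54 ≤ DG ≤ 280.64 mi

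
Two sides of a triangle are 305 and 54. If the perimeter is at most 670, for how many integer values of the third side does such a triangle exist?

Triangle inequality: 251 < x < 359. Perimeter ≤ 670 gives x ≤ 670 − 305 − 54 = 311.
So 251 < x ≤ 311; integers 252 through 311: 60 values.

60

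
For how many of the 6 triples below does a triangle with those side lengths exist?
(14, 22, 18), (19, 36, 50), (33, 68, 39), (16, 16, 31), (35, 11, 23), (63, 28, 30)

(14,18,22): 14+18 > 22 → valid
(19,36,50): 19+36 > 50 → valid
(33,39,68): 33+39 > 68 → valid
(16,16,31): 16+16 > 31 → valid
(11,23,35): 11+23 ≤ 35 → not valid
(28,30,63): 28+30 ≤ 63 → not valid
4 of the 6 triples form a triangle.

4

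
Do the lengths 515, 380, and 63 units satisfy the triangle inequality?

No

The longest side is 515, but the other two sum to only 443.
443 < 515, so the triangle inequality fails.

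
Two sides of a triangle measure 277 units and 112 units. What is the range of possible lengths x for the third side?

By the triangle inequality, x must be less than 277 + 112 = 389 and greater than |277 − 112| = 165.

165 < x < 389 (units)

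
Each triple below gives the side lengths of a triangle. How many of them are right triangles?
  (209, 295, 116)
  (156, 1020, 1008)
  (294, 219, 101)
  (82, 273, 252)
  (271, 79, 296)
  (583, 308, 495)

2

(209,295,116): 116²+209² = 57137 < 87025 = 295² → obtuse
(156,1020,1008): 156²+1008² = 1040400 = 1020² → right
(294,219,101): 101²+219² = 58162 < 86436 = 294² → obtuse
(82,273,252): 82²+252² = 70228 < 74529 = 273² → obtuse
(271,79,296): 79²+271² = 79682 < 87616 = 296² → obtuse
(583,308,495): 308²+495² = 339889 = 583² → right
2 of the 6 are right.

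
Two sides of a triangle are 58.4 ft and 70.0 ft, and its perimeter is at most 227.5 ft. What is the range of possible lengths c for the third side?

Triangle inequality alone gives 11.6 < c < 128.4.
The perimeter condition gives c ≤ 227.5 − 58.4 − 70.0 = 99.1.
Intersecting the two: 11.6 < c ≤ 99.1.

11.6 < c ≤ 99.1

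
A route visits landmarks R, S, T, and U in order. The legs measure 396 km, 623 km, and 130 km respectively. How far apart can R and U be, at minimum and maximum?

97 ≤ RU ≤ 1149 km

The maximum is all hops collinear in one direction: 396 + 623 + 130 = 1149.
The longest hop is 623; the others sum to 526. Folding the others back against it leaves at least 623 − 526 = 97.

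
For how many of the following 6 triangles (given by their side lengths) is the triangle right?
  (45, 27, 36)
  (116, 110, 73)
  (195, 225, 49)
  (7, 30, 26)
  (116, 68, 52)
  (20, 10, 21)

1

(45,27,36): 27²+36² = 2025 = 45² → right
(116,110,73): 73²+110² = 17429 > 13456 = 116² → acute
(195,225,49): 49²+195² = 40426 < 50625 = 225² → obtuse
(7,30,26): 7²+26² = 725 < 900 = 30² → obtuse
(116,68,52): 52²+68² = 7328 < 13456 = 116² → obtuse
(20,10,21): 10²+20² = 500 > 441 = 21² → acute
1 of the 6 is right.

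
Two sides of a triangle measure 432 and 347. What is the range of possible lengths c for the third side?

85 < c < 779

By the triangle inequality, c must be less than 432 + 347 = 779 and greater than |432 − 347| = 85.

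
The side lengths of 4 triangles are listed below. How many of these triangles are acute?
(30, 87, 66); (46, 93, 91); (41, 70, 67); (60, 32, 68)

2

(30,87,66): 30²+66² = 5256 < 7569 = 87² → obtuse
(46,93,91): 46²+91² = 10397 > 8649 = 93² → acute
(41,70,67): 41²+67² = 6170 > 4900 = 70² → acute
(60,32,68): 32²+60² = 4624 = 68² → right
2 of the 4 are acute.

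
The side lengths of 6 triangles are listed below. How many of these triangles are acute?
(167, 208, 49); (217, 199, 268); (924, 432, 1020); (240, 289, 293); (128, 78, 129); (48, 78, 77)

(167,208,49): 49²+167² = 30290 < 43264 = 208² → obtuse
(217,199,268): 199²+217² = 86690 > 71824 = 268² → acute
(924,432,1020): 432²+924² = 1040400 = 1020² → right
(240,289,293): 240²+289² = 141121 > 85849 = 293² → acute
(128,78,129): 78²+128² = 22468 > 16641 = 129² → acute
(48,78,77): 48²+77² = 8233 > 6084 = 78² → acute
4 of the 6 are acute.

4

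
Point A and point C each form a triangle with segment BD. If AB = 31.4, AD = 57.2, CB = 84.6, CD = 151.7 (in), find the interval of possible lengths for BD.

From triangle ABD: |31.4 − 57.2| < BD < 31.4 + 57.2, i.e. 25.8 < BD < 88.6.
From triangle CBD: 67.1 < BD < 236.3.
Both must hold, so BD lies in the intersection.

67.1 < BD < 88.6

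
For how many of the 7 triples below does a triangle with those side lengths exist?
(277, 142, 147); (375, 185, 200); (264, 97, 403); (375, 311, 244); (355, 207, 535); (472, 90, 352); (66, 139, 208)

4

(142,147,277): 142+147 > 277 → valid
(185,200,375): 185+200 > 375 → valid
(97,264,403): 97+264 ≤ 403 → not valid
(244,311,375): 244+311 > 375 → valid
(207,355,535): 207+355 > 535 → valid
(90,352,472): 90+352 ≤ 472 → not valid
(66,139,208): 66+139 ≤ 208 → not valid
4 of the 7 triples form a triangle.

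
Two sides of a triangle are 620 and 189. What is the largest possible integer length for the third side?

The third side must be strictly less than 620 + 189 = 809.
The largest integer below 809 is 808.

808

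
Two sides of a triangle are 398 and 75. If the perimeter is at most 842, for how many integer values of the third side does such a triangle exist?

46

Triangle inequality: 323 < x < 473. Perimeter ≤ 842 gives x ≤ 842 − 398 − 75 = 369.
So 323 < x ≤ 369; integers 324 through 369: 46 values.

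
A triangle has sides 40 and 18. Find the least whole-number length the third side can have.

23

The third side must be strictly greater than |40 − 18| = 22.
The smallest integer above 22 is 23.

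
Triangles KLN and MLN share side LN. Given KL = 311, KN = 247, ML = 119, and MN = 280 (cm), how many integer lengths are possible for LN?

From triangle KLN: 64 < LN < 558.
From triangle MLN: 161 < LN < 399.
Intersection: 161 < LN < 399, so integers 162 through 398: 237 values.

237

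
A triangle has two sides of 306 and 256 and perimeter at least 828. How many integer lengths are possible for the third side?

296

Triangle inequality: 50 < x < 562. Perimeter ≥ 828 gives x ≥ 828 − 306 − 256 = 266.
So 266 ≤ x < 562; integers 266 through 561: 296 values.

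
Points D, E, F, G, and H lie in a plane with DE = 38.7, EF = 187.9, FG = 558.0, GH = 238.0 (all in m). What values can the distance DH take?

The maximum is all hops collinear in one direction: 38.7 + 187.9 + 558.0 + 238.0 = 1022.6.
The longest hop is 558.0; the others sum to 464.6. Folding the others back against it leaves at least 558.0 − 464.6 = 93.4.

93.4 ≤ DH ≤ 1022.6 m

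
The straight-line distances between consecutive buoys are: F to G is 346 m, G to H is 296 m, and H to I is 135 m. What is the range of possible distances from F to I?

0 ≤ FI ≤ 777 m

The maximum is all hops collinear in one direction: 346 + 296 + 135 = 777.
The longest hop is 346; the others sum to 431. Since 346 ≤ 431, the path can fold back on itself completely, so the minimum distance is 0.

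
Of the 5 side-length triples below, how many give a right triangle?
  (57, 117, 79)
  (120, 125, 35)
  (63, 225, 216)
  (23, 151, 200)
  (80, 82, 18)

(57,117,79): 57²+79² = 9490 < 13689 = 117² → obtuse
(120,125,35): 35²+120² = 15625 = 125² → right
(63,225,216): 63²+216² = 50625 = 225² → right
(23,151,200): 23+151 ≤ 200, not a triangle
(80,82,18): 18²+80² = 6724 = 82² → right
3 of the 5 are right.

3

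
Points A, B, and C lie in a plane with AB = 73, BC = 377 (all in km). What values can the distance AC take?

By the triangle inequality, |73 − 377| ≤ AC ≤ 73 + 377.

304 ≤ AC ≤ 450 km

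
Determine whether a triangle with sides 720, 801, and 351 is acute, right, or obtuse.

Compare the square of the longest side to the sum of squares of the other two: 351² + 720² = 641601 = 801².

right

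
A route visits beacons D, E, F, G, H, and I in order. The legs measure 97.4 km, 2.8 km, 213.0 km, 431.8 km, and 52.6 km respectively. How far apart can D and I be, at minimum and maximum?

66.0 ≤ DI ≤ 797.6 km

The maximum is all hops collinear in one direction: 97.4 + 2.8 + 213.0 + 431.8 + 52.6 = 797.6.
The longest hop is 431.8; the others sum to 365.8. Folding the others back against it leaves at least 431.8 − 365.8 = 66.0.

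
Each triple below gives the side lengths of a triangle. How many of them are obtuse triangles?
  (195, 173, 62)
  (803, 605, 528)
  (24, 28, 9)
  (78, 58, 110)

3

(195,173,62): 62²+173² = 33773 < 38025 = 195² → obtuse
(803,605,528): 528²+605² = 644809 = 803² → right
(24,28,9): 9²+24² = 657 < 784 = 28² → obtuse
(78,58,110): 58²+78² = 9448 < 12100 = 110² → obtuse
3 of the 4 are obtuse.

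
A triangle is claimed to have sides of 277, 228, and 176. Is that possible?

The longest side is 277, and the other two sum to 404.
Since 404 > 277, the triangle inequality holds.

Yes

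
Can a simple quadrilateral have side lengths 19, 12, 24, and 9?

Yes

A quadrilateral exists iff every side is shorter than the sum of the others — equivalently, the longest side is less than the sum of the rest.
Longest side 24 < 40 (sum of the remaining 3), so yes.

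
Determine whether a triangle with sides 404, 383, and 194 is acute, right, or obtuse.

acute

Compare the square of the longest side to the sum of squares of the other two: 194² + 383² = 184325 > 163216 = 404².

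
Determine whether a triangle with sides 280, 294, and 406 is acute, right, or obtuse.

right

Compare the square of the longest side to the sum of squares of the other two: 280² + 294² = 164836 = 406².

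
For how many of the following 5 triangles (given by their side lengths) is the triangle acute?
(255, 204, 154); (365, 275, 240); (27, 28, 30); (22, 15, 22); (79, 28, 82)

4

(255,204,154): 154²+204² = 65332 > 65025 = 255² → acute
(365,275,240): 240²+275² = 133225 = 365² → right
(27,28,30): 27²+28² = 1513 > 900 = 30² → acute
(22,15,22): 15²+22² = 709 > 484 = 22² → acute
(79,28,82): 28²+79² = 7025 > 6724 = 82² → acute
4 of the 5 are acute.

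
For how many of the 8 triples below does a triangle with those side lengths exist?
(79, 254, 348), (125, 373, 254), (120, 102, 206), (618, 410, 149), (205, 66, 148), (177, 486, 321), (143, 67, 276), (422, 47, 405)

(79,254,348): 79+254 ≤ 348 → not valid
(125,254,373): 125+254 > 373 → valid
(102,120,206): 102+120 > 206 → valid
(149,410,618): 149+410 ≤ 618 → not valid
(66,148,205): 66+148 > 205 → valid
(177,321,486): 177+321 > 486 → valid
(67,143,276): 67+143 ≤ 276 → not valid
(47,405,422): 47+405 > 422 → valid
5 of the 8 triples form a triangle.

5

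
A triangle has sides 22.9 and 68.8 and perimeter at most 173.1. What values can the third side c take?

45.9 < c ≤ 81.4

Triangle inequality alone gives 45.9 < c < 91.7.
The perimeter condition gives c ≤ 173.1 − 22.9 − 68.8 = 81.4.
Intersecting the two: 45.9 < c ≤ 81.4.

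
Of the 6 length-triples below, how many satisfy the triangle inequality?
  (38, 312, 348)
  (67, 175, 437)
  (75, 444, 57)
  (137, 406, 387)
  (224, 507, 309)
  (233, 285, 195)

4

(38,312,348): 38+312 > 348 → valid
(67,175,437): 67+175 ≤ 437 → not valid
(57,75,444): 57+75 ≤ 444 → not valid
(137,387,406): 137+387 > 406 → valid
(224,309,507): 224+309 > 507 → valid
(195,233,285): 195+233 > 285 → valid
4 of the 6 triples form a triangle.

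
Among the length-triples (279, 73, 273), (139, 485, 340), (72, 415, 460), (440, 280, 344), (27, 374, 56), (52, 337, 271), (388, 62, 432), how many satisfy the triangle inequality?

(73,273,279): 73+273 > 279 → valid
(139,340,485): 139+340 ≤ 485 → not valid
(72,415,460): 72+415 > 460 → valid
(280,344,440): 280+344 > 440 → valid
(27,56,374): 27+56 ≤ 374 → not valid
(52,271,337): 52+271 ≤ 337 → not valid
(62,388,432): 62+388 > 432 → valid
4 of the 7 triples form a triangle.

4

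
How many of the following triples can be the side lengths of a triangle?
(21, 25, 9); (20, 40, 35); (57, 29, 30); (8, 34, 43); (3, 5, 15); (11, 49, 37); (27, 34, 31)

(9,21,25): 9+21 > 25 → valid
(20,35,40): 20+35 > 40 → valid
(29,30,57): 29+30 > 57 → valid
(8,34,43): 8+34 ≤ 43 → not valid
(3,5,15): 3+5 ≤ 15 → not valid
(11,37,49): 11+37 ≤ 49 → not valid
(27,31,34): 27+31 > 34 → valid
4 of the 7 triples form a triangle.

4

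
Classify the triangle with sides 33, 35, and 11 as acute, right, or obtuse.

obtuse

Compare the square of the longest side to the sum of squares of the other two: 11² + 33² = 1210 < 1225 = 35².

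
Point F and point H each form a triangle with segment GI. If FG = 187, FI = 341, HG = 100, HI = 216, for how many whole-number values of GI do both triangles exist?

161

From triangle FGI: 154 < GI < 528.
From triangle HGI: 116 < GI < 316.
Intersection: 154 < GI < 316, so integers 155 through 315: 161 values.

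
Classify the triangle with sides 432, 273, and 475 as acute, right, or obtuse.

Compare the square of the longest side to the sum of squares of the other two: 273² + 432² = 261153 > 225625 = 475².

acute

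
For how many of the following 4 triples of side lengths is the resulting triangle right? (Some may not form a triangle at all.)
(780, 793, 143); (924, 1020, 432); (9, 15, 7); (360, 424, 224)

3

(780,793,143): 143²+780² = 628849 = 793² → right
(924,1020,432): 432²+924² = 1040400 = 1020² → right
(9,15,7): 7²+9² = 130 < 225 = 15² → obtuse
(360,424,224): 224²+360² = 179776 = 424² → right
3 of the 4 are right.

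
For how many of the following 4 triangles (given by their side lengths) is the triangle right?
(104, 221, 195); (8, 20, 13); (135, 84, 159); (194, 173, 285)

(104,221,195): 104²+195² = 48841 = 221² → right
(8,20,13): 8²+13² = 233 < 400 = 20² → obtuse
(135,84,159): 84²+135² = 25281 = 159² → right
(194,173,285): 173²+194² = 67565 < 81225 = 285² → obtuse
2 of the 4 are right.

2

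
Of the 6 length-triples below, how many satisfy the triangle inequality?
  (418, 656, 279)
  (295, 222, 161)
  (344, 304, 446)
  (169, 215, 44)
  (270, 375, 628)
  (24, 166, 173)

5

(279,418,656): 279+418 > 656 → valid
(161,222,295): 161+222 > 295 → valid
(304,344,446): 304+344 > 446 → valid
(44,169,215): 44+169 ≤ 215 → not valid
(270,375,628): 270+375 > 628 → valid
(24,166,173): 24+166 > 173 → valid
5 of the 6 triples form a triangle.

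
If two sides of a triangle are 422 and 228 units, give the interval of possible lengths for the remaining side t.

By the triangle inequality, t must be less than 422 + 228 = 650 and greater than |422 − 228| = 194.

194 < t < 650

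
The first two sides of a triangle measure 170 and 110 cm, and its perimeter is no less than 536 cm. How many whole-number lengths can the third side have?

Triangle inequality: 60 < x < 280. Perimeter ≥ 536 gives x ≥ 536 − 170 − 110 = 256.
So 256 ≤ x < 280; integers 256 through 279: 24 values.

24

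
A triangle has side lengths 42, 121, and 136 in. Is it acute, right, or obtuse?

Compare the square of the longest side to the sum of squares of the other two: 42² + 121² = 16405 < 18496 = 136².

obtuse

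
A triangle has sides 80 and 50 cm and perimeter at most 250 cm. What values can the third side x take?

Triangle inequality alone gives 30 < x < 130.
The perimeter condition gives x ≤ 250 − 80 − 50 = 120.
Intersecting the two: 30 < x ≤ 120.

30 < x ≤ 120 cm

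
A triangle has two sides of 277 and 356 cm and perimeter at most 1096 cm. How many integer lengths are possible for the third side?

Triangle inequality: 79 < x < 633. Perimeter ≤ 1096 gives x ≤ 1096 − 277 − 356 = 463.
So 79 < x ≤ 463; integers 80 through 463: 384 values.

384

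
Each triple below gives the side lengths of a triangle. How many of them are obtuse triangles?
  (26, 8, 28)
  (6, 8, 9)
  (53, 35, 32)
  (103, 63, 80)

3

(26,8,28): 8²+26² = 740 < 784 = 28² → obtuse
(6,8,9): 6²+8² = 100 > 81 = 9² → acute
(53,35,32): 32²+35² = 2249 < 2809 = 53² → obtuse
(103,63,80): 63²+80² = 10369 < 10609 = 103² → obtuse
3 of the 4 are obtuse.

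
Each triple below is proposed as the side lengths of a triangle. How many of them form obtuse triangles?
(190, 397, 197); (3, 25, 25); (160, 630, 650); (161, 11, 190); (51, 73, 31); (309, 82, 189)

1

(190,397,197): 190+197 ≤ 397, not a triangle
(3,25,25): 3²+25² = 634 > 625 = 25² → acute
(160,630,650): 160²+630² = 422500 = 650² → right
(161,11,190): 11+161 ≤ 190, not a triangle
(51,73,31): 31²+51² = 3562 < 5329 = 73² → obtuse
(309,82,189): 82+189 ≤ 309, not a triangle
1 of the 6 is obtuse.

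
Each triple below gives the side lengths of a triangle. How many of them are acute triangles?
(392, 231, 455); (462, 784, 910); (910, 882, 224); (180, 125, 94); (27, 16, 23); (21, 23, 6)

1

(392,231,455): 231²+392² = 207025 = 455² → right
(462,784,910): 462²+784² = 828100 = 910² → right
(910,882,224): 224²+882² = 828100 = 910² → right
(180,125,94): 94²+125² = 24461 < 32400 = 180² → obtuse
(27,16,23): 16²+23² = 785 > 729 = 27² → acute
(21,23,6): 6²+21² = 477 < 529 = 23² → obtuse
1 of the 6 is acute.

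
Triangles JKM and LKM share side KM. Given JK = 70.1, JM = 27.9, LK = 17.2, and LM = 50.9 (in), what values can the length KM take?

From triangle JKM: |70.1 − 27.9| < KM < 70.1 + 27.9, i.e. 42.2 < KM < 98.0.
From triangle LKM: 33.7 < KM < 68.1.
Both must hold, so KM lies in the intersection.

42.2 < KM < 68.1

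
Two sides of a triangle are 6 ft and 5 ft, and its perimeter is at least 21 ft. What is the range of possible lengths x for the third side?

10 ≤ x < 11

Triangle inequality alone gives 1 < x < 11.
The perimeter condition gives x ≥ 21 − 6 − 5 = 10.
Intersecting the two: 10 ≤ x < 11.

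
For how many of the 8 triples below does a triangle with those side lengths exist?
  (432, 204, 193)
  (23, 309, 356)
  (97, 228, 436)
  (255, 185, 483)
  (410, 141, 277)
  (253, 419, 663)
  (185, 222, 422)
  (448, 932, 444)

(193,204,432): 193+204 ≤ 432 → not valid
(23,309,356): 23+309 ≤ 356 → not valid
(97,228,436): 97+228 ≤ 436 → not valid
(185,255,483): 185+255 ≤ 483 → not valid
(141,277,410): 141+277 > 410 → valid
(253,419,663): 253+419 > 663 → valid
(185,222,422): 185+222 ≤ 422 → not valid
(444,448,932): 444+448 ≤ 932 → not valid
2 of the 8 triples form a triangle.

2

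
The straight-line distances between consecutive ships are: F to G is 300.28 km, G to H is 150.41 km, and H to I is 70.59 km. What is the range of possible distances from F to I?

79.28 ≤ FI ≤ 521.28 km

The maximum is all hops collinear in one direction: 300.28 + 150.41 + 70.59 = 521.28.
The longest hop is 300.28; the others sum to 221.00. Folding the others back against it leaves at least 300.28 − 221.00 = 79.28.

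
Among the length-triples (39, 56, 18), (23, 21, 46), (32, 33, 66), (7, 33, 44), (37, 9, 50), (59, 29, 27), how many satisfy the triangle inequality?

(18,39,56): 18+39 > 56 → valid
(21,23,46): 21+23 ≤ 46 → not valid
(32,33,66): 32+33 ≤ 66 → not valid
(7,33,44): 7+33 ≤ 44 → not valid
(9,37,50): 9+37 ≤ 50 → not valid
(27,29,59): 27+29 ≤ 59 → not valid
1 of the 6 triples forms a triangle.

1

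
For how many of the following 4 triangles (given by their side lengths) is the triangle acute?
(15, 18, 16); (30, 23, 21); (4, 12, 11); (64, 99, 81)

3

(15,18,16): 15²+16² = 481 > 324 = 18² → acute
(30,23,21): 21²+23² = 970 > 900 = 30² → acute
(4,12,11): 4²+11² = 137 < 144 = 12² → obtuse
(64,99,81): 64²+81² = 10657 > 9801 = 99² → acute
3 of the 4 are acute.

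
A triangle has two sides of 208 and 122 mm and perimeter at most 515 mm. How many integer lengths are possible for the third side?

99

Triangle inequality: 86 < x < 330. Perimeter ≤ 515 gives x ≤ 515 − 208 − 122 = 185.
So 86 < x ≤ 185; integers 87 through 185: 99 values.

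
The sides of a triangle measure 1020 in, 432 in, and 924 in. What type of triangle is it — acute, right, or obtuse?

right

Compare the square of the longest side to the sum of squares of the other two: 432² + 924² = 1040400 = 1020².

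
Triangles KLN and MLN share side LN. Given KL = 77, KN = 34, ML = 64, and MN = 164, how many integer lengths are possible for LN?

From triangle KLN: 43 < LN < 111.
From triangle MLN: 100 < LN < 228.
Intersection: 100 < LN < 111, so integers 101 through 110: 10 values.

10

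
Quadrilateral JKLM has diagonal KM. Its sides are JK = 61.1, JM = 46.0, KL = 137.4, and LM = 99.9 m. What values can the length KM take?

37.5 < KM < 107.1

From triangle JKM: |61.1 − 46.0| < KM < 61.1 + 46.0, i.e. 15.1 < KM < 107.1.
From triangle LKM: 37.5 < KM < 237.3.
Both must hold, so KM lies in the intersection.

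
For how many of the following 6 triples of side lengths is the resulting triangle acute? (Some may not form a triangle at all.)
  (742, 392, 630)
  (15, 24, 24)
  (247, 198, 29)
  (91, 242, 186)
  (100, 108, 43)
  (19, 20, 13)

3

(742,392,630): 392²+630² = 550564 = 742² → right
(15,24,24): 15²+24² = 801 > 576 = 24² → acute
(247,198,29): 29+198 ≤ 247, not a triangle
(91,242,186): 91²+186² = 42877 < 58564 = 242² → obtuse
(100,108,43): 43²+100² = 11849 > 11664 = 108² → acute
(19,20,13): 13²+19² = 530 > 400 = 20² → acute
3 of the 6 are acute.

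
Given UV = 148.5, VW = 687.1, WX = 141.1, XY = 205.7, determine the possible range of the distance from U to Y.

191.8 ≤ UY ≤ 1182.4

The maximum is all hops collinear in one direction: 148.5 + 687.1 + 141.1 + 205.7 = 1182.4.
The longest hop is 687.1; the others sum to 495.3. Folding the others back against it leaves at least 687.1 − 495.3 = 191.8.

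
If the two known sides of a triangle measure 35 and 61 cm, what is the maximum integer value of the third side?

The third side must be strictly less than 35 + 61 = 96.
The largest integer below 96 is 95.

95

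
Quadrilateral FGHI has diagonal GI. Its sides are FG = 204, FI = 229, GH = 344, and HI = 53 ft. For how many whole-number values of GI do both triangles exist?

From triangle FGI: 25 < GI < 433.
From triangle HGI: 291 < GI < 397.
Intersection: 291 < GI < 397, so integers 292 through 396: 105 values.

105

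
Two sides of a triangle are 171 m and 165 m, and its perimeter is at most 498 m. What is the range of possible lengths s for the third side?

Triangle inequality alone gives 6 < s < 336.
The perimeter condition gives s ≤ 498 − 171 − 165 = 162.
Intersecting the two: 6 < s ≤ 162.

6 < s ≤ 162 m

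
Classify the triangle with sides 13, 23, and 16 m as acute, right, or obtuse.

Compare the square of the longest side to the sum of squares of the other two: 13² + 16² = 425 < 529 = 23².

obtuse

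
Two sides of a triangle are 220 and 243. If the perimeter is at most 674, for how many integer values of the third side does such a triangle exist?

Triangle inequality: 23 < x < 463. Perimeter ≤ 674 gives x ≤ 674 − 220 − 243 = 211.
So 23 < x ≤ 211; integers 24 through 211: 188 values.

188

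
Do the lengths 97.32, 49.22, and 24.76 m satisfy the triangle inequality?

No

The longest side is 97.32, but the other two sum to only 73.98.
73.98 < 97.32, so the triangle inequality fails.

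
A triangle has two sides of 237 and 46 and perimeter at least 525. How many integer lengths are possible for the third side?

41

Triangle inequality: 191 < x < 283. Perimeter ≥ 525 gives x ≥ 525 − 237 − 46 = 242.
So 242 ≤ x < 283; integers 242 through 282: 41 values.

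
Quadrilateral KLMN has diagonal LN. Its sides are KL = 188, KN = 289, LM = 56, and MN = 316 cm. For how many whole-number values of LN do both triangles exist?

From triangle KLN: 101 < LN < 477.
From triangle MLN: 260 < LN < 372.
Intersection: 260 < LN < 372, so integers 261 through 371: 111 values.

111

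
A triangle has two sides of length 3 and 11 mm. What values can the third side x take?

8 < x < 14

By the triangle inequality, x must be less than 3 + 11 = 14 and greater than |3 − 11| = 8.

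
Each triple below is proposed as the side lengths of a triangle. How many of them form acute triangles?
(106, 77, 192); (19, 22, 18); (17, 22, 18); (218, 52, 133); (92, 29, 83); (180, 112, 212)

(106,77,192): 77+106 ≤ 192, not a triangle
(19,22,18): 18²+19² = 685 > 484 = 22² → acute
(17,22,18): 17²+18² = 613 > 484 = 22² → acute
(218,52,133): 52+133 ≤ 218, not a triangle
(92,29,83): 29²+83² = 7730 < 8464 = 92² → obtuse
(180,112,212): 112²+180² = 44944 = 212² → right
2 of the 6 are acute.

2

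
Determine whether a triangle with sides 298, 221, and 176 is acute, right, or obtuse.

obtuse

Compare the square of the longest side to the sum of squares of the other two: 176² + 221² = 79817 < 88804 = 298².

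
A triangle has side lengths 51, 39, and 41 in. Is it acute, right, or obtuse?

Compare the square of the longest side to the sum of squares of the other two: 39² + 41² = 3202 > 2601 = 51².

acute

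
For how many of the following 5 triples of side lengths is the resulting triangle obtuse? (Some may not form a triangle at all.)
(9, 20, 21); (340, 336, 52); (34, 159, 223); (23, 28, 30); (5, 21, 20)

1

(9,20,21): 9²+20² = 481 > 441 = 21² → acute
(340,336,52): 52²+336² = 115600 = 340² → right
(34,159,223): 34+159 ≤ 223, not a triangle
(23,28,30): 23²+28² = 1313 > 900 = 30² → acute
(5,21,20): 5²+20² = 425 < 441 = 21² → obtuse
1 of the 5 is obtuse.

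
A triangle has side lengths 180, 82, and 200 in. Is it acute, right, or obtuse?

Compare the square of the longest side to the sum of squares of the other two: 82² + 180² = 39124 < 40000 = 200².

obtuse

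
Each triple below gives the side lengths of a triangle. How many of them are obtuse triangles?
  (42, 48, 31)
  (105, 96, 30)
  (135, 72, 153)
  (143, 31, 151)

(42,48,31): 31²+42² = 2725 > 2304 = 48² → acute
(105,96,30): 30²+96² = 10116 < 11025 = 105² → obtuse
(135,72,153): 72²+135² = 23409 = 153² → right
(143,31,151): 31²+143² = 21410 < 22801 = 151² → obtuse
2 of the 4 are obtuse.

2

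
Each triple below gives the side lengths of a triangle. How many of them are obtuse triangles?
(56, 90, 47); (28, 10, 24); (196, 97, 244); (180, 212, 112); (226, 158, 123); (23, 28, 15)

(56,90,47): 47²+56² = 5345 < 8100 = 90² → obtuse
(28,10,24): 10²+24² = 676 < 784 = 28² → obtuse
(196,97,244): 97²+196² = 47825 < 59536 = 244² → obtuse
(180,212,112): 112²+180² = 44944 = 212² → right
(226,158,123): 123²+158² = 40093 < 51076 = 226² → obtuse
(23,28,15): 15²+23² = 754 < 784 = 28² → obtuse
5 of the 6 are obtuse.

5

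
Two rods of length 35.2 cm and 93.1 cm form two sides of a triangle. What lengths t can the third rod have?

By the triangle inequality, t must be less than 35.2 + 93.1 = 128.3 and greater than |35.2 − 93.1| = 57.9.

57.9 < t < 128.3 (cm)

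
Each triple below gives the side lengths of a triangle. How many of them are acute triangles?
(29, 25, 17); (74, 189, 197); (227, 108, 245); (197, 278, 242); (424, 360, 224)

4

(29,25,17): 17²+25² = 914 > 841 = 29² → acute
(74,189,197): 74²+189² = 41197 > 38809 = 197² → acute
(227,108,245): 108²+227² = 63193 > 60025 = 245² → acute
(197,278,242): 197²+242² = 97373 > 77284 = 278² → acute
(424,360,224): 224²+360² = 179776 = 424² → right
4 of the 5 are acute.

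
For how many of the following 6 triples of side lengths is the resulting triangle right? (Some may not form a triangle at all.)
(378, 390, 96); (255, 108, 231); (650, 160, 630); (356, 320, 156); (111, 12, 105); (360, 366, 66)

(378,390,96): 96²+378² = 152100 = 390² → right
(255,108,231): 108²+231² = 65025 = 255² → right
(650,160,630): 160²+630² = 422500 = 650² → right
(356,320,156): 156²+320² = 126736 = 356² → right
(111,12,105): 12²+105² = 11169 < 12321 = 111² → obtuse
(360,366,66): 66²+360² = 133956 = 366² → right
5 of the 6 are right.

5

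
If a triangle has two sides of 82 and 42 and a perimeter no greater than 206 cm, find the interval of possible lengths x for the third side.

40 < x ≤ 82 cm

Triangle inequality alone gives 40 < x < 124.
The perimeter condition gives x ≤ 206 − 82 − 42 = 82.
Intersecting the two: 40 < x ≤ 82.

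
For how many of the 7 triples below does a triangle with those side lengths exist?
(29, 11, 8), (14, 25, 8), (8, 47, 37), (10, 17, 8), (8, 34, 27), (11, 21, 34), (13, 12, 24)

(8,11,29): 8+11 ≤ 29 → not valid
(8,14,25): 8+14 ≤ 25 → not valid
(8,37,47): 8+37 ≤ 47 → not valid
(8,10,17): 8+10 > 17 → valid
(8,27,34): 8+27 > 34 → valid
(11,21,34): 11+21 ≤ 34 → not valid
(12,13,24): 12+13 > 24 → valid
3 of the 7 triples form a triangle.

3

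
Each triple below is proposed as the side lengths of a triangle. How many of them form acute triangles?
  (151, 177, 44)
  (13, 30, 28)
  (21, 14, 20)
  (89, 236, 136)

(151,177,44): 44²+151² = 24737 < 31329 = 177² → obtuse
(13,30,28): 13²+28² = 953 > 900 = 30² → acute
(21,14,20): 14²+20² = 596 > 441 = 21² → acute
(89,236,136): 89+136 ≤ 236, not a triangle
2 of the 4 are acute.

2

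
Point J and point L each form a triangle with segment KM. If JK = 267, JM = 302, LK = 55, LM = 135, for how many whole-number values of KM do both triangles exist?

From triangle JKM: 35 < KM < 569.
From triangle LKM: 80 < KM < 190.
Intersection: 80 < KM < 190, so integers 81 through 189: 109 values.

109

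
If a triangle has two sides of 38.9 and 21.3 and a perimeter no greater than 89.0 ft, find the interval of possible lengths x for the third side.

17.6 < x ≤ 28.8

Triangle inequality alone gives 17.6 < x < 60.2.
The perimeter condition gives x ≤ 89.0 − 38.9 − 21.3 = 28.8.
Intersecting the two: 17.6 < x ≤ 28.8.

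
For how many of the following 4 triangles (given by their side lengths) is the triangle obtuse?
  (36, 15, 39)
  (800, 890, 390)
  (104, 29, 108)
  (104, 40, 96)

(36,15,39): 15²+36² = 1521 = 39² → right
(800,890,390): 390²+800² = 792100 = 890² → right
(104,29,108): 29²+104² = 11657 < 11664 = 108² → obtuse
(104,40,96): 40²+96² = 10816 = 104² → right
1 of the 4 is obtuse.

1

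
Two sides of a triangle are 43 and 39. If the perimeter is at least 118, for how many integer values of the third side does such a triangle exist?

46

Triangle inequality: 4 < x < 82. Perimeter ≥ 118 gives x ≥ 118 − 43 − 39 = 36.
So 36 ≤ x < 82; integers 36 through 81: 46 values.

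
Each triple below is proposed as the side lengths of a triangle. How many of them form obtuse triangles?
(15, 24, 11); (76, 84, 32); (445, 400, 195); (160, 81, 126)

3

(15,24,11): 11²+15² = 346 < 576 = 24² → obtuse
(76,84,32): 32²+76² = 6800 < 7056 = 84² → obtuse
(445,400,195): 195²+400² = 198025 = 445² → right
(160,81,126): 81²+126² = 22437 < 25600 = 160² → obtuse
3 of the 4 are obtuse.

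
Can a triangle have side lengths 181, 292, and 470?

Yes

The longest side is 470, and the other two sum to 473.
Since 473 > 470, the triangle inequality holds.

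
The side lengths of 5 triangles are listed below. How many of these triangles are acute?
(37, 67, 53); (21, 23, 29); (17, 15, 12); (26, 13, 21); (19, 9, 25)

(37,67,53): 37²+53² = 4178 < 4489 = 67² → obtuse
(21,23,29): 21²+23² = 970 > 841 = 29² → acute
(17,15,12): 12²+15² = 369 > 289 = 17² → acute
(26,13,21): 13²+21² = 610 < 676 = 26² → obtuse
(19,9,25): 9²+19² = 442 < 625 = 25² → obtuse
2 of the 5 are acute.

2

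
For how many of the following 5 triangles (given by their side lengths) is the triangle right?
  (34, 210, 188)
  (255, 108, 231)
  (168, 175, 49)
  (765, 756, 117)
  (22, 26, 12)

(34,210,188): 34²+188² = 36500 < 44100 = 210² → obtuse
(255,108,231): 108²+231² = 65025 = 255² → right
(168,175,49): 49²+168² = 30625 = 175² → right
(765,756,117): 117²+756² = 585225 = 765² → right
(22,26,12): 12²+22² = 628 < 676 = 26² → obtuse
3 of the 5 are right.

3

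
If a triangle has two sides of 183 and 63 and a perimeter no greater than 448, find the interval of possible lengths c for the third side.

120 < c ≤ 202

Triangle inequality alone gives 120 < c < 246.
The perimeter condition gives c ≤ 448 − 183 − 63 = 202.
Intersecting the two: 120 < c ≤ 202.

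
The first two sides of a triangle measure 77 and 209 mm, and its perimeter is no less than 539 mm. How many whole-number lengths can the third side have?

Triangle inequality: 132 < x < 286. Perimeter ≥ 539 gives x ≥ 539 − 77 − 209 = 253.
So 253 ≤ x < 286; integers 253 through 285: 33 values.

33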